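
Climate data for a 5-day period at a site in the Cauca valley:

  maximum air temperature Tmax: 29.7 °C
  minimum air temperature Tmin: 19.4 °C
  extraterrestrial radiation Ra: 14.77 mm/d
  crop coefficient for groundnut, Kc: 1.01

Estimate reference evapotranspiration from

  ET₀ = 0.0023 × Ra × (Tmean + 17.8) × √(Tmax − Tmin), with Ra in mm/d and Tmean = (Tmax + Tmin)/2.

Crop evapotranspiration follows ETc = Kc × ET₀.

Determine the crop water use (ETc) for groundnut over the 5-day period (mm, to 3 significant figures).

23.3 mm

Tmean = (29.7 + 19.4)/2 = 24.55 °C
ET₀ = 0.0023 × 14.77 × (24.55 + 17.8) × √10.3 = 0.0023 × 14.77 × 42.35 × 3.2094 = 4.6173 mm/d
ETc = Kc × ET₀ = 1.01 × 4.6173 = 4.6635 mm/d
Over 5 days: 4.6635 × 5 = 23.318 mm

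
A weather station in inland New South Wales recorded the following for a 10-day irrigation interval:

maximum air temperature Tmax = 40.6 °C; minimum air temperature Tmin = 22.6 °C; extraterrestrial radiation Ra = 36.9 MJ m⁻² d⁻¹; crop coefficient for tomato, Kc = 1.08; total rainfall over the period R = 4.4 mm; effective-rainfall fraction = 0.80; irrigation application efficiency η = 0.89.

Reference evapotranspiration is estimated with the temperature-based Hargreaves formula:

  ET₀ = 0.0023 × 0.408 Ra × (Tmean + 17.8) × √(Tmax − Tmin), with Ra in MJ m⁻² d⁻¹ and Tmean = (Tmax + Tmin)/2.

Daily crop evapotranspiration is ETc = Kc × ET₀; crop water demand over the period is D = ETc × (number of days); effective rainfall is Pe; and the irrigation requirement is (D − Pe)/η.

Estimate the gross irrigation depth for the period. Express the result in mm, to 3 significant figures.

84.1 mm

Tmean = (40.6 + 22.6)/2 = 31.60 °C
0.408 Ra = 0.408 × 36.9 = 15.0552 mm/d equivalent
ET₀ = 0.0023 × 15.0552 × (31.60 + 17.8) × √18.0 = 0.0023 × 15.0552 × 49.40 × 4.2426 = 7.2573 mm/d
ETc = Kc × ET₀ = 1.08 × 7.2573 = 7.8379 mm/d
Crop demand D = ETc × 10 d = 7.8379 × 10 = 78.379 mm
Pe = 0.80 × 4.4 = 3.520 mm
D − Pe = 78.379 − 3.520 = 74.859 mm
Gross irrigation = 74.859 / 0.89 = 84.111 mm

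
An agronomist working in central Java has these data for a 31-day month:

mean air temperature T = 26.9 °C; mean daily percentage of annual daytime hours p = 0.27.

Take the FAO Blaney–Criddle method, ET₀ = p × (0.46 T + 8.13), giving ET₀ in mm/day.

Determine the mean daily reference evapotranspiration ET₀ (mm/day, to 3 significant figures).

ET₀ = 0.27 × (0.46 × 26.9 + 8.13) = 0.27 × 20.504 = 5.5361 mm/d

5.54 mm/day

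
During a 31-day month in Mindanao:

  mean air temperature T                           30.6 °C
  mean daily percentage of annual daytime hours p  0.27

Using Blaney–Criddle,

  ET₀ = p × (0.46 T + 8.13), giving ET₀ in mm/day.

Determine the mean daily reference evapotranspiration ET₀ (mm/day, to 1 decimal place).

6.0 mm/day

ET₀ = 0.27 × (0.46 × 30.6 + 8.13) = 0.27 × 22.206 = 5.9956 mm/d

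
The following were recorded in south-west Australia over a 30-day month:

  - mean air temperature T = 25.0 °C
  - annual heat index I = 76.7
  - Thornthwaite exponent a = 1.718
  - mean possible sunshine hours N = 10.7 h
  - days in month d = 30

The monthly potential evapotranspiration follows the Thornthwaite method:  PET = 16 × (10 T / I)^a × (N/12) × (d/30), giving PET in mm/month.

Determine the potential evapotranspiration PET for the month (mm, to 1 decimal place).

108.6 mm

10T/I = 10 × 25.0 / 76.7 = 3.2595
(10T/I)^a = 3.2595^1.718 = 7.6137
Uncorrected PET = 16 × 7.6137 = 121.819 mm
Correction = (N/12)(d/30) = (10.7/12)(30/30) = 0.8917
PET = 121.819 × 0.8917 = 108.626 mm/month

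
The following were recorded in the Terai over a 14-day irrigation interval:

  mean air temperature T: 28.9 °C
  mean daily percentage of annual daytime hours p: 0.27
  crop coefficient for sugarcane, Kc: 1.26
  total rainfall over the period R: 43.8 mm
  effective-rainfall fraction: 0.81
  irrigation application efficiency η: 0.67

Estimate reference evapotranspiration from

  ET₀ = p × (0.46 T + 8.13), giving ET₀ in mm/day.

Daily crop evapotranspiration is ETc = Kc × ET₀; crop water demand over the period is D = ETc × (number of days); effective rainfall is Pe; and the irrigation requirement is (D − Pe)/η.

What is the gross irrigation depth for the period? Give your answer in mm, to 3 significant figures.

99.3 mm

ET₀ = 0.27 × (0.46 × 28.9 + 8.13) = 0.27 × 21.424 = 5.7845 mm/d
ETc = Kc × ET₀ = 1.26 × 5.7845 = 7.2885 mm/d
Crop demand D = ETc × 14 d = 7.2885 × 14 = 102.039 mm
Pe = 0.81 × 43.8 = 35.478 mm
D − Pe = 102.039 − 35.478 = 66.561 mm
Gross irrigation = 66.561 / 0.67 = 99.345 mm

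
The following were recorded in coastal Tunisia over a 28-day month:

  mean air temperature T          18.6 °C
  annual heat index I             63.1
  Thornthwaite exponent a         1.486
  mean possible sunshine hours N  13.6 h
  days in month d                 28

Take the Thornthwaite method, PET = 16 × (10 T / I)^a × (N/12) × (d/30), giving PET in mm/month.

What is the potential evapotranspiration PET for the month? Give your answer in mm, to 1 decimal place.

10T/I = 10 × 18.6 / 63.1 = 2.9477
(10T/I)^a = 2.9477^1.486 = 4.9849
Uncorrected PET = 16 × 4.9849 = 79.758 mm
Correction = (N/12)(d/30) = (13.6/12)(28/30) = 1.0578
PET = 79.758 × 1.0578 = 84.368 mm/month

84.4 mm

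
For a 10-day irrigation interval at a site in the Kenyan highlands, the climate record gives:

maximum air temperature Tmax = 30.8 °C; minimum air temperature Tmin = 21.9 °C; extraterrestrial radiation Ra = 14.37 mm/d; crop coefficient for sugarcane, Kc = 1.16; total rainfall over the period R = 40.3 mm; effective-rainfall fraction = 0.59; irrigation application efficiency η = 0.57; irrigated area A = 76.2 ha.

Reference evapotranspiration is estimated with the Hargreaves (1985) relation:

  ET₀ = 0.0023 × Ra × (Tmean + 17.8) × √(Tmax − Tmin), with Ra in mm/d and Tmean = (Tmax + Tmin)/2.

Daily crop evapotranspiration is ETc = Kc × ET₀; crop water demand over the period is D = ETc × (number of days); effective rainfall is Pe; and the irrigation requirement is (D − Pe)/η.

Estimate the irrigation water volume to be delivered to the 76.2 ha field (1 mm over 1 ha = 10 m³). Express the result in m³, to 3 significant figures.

35700 m³

Tmean = (30.8 + 21.9)/2 = 26.35 °C
ET₀ = 0.0023 × 14.37 × (26.35 + 17.8) × √8.9 = 0.0023 × 14.37 × 44.15 × 2.9833 = 4.3532 mm/d
ETc = Kc × ET₀ = 1.16 × 4.3532 = 5.0497 mm/d
Crop demand D = ETc × 10 d = 5.0497 × 10 = 50.497 mm
Pe = 0.59 × 40.3 = 23.777 mm
D − Pe = 50.497 − 23.777 = 26.720 mm
Gross irrigation = 26.720 / 0.57 = 46.877 mm
Volume = 46.877 mm × 76.2 ha × 10 = 35720.3 m³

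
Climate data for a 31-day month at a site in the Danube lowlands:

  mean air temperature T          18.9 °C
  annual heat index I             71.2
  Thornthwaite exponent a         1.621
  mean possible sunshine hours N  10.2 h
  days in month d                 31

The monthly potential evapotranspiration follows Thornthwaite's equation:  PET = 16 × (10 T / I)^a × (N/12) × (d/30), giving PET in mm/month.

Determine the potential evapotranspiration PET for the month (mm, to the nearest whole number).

68 mm

10T/I = 10 × 18.9 / 71.2 = 2.6545
(10T/I)^a = 2.6545^1.621 = 4.8672
Uncorrected PET = 16 × 4.8672 = 77.875 mm
Correction = (N/12)(d/30) = (10.2/12)(31/30) = 0.8783
PET = 77.875 × 0.8783 = 68.398 mm/month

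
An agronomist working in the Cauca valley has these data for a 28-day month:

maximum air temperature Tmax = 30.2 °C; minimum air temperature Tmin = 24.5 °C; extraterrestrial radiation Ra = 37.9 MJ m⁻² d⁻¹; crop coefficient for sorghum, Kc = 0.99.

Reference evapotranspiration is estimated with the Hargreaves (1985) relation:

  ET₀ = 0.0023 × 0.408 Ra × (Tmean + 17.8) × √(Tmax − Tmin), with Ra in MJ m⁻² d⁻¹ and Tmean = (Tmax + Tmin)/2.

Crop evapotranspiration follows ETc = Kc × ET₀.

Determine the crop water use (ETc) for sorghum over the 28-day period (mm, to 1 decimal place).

106.3 mm

Tmean = (30.2 + 24.5)/2 = 27.35 °C
0.408 Ra = 0.408 × 37.9 = 15.4632 mm/d equivalent
ET₀ = 0.0023 × 15.4632 × (27.35 + 17.8) × √5.7 = 0.0023 × 15.4632 × 45.15 × 2.3875 = 3.8338 mm/d
ETc = Kc × ET₀ = 0.99 × 3.8338 = 3.7955 mm/d
Over 28 days: 3.7955 × 28 = 106.274 mm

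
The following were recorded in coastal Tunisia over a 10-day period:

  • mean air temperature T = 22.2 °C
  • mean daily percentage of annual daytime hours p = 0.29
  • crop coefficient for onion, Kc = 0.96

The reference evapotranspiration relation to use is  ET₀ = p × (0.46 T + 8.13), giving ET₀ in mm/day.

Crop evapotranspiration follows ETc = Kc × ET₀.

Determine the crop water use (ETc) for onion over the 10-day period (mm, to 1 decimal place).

51.1 mm

ET₀ = 0.29 × (0.46 × 22.2 + 8.13) = 0.29 × 18.342 = 5.3192 mm/d
ETc = Kc × ET₀ = 0.96 × 5.3192 = 5.1064 mm/d
Over 10 days: 5.1064 × 10 = 51.064 mm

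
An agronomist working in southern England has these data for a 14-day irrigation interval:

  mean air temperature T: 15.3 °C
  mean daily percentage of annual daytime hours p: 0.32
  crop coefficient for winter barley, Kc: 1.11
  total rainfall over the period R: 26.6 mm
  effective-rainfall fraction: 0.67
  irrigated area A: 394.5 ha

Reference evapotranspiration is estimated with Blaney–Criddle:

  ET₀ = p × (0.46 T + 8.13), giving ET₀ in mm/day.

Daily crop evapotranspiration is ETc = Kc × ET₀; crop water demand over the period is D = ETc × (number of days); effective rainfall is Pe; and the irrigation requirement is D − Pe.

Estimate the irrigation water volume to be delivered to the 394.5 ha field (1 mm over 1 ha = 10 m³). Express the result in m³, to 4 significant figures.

ET₀ = 0.32 × (0.46 × 15.3 + 8.13) = 0.32 × 15.168 = 4.8538 mm/d
ETc = Kc × ET₀ = 1.11 × 4.8538 = 5.3877 mm/d
Crop demand D = ETc × 14 d = 5.3877 × 14 = 75.428 mm
Pe = 0.67 × 26.6 = 17.822 mm
D − Pe = 75.428 − 17.822 = 57.606 mm
Volume = 57.606 mm × 394.5 ha × 10 = 227255.7 m³

227300 m³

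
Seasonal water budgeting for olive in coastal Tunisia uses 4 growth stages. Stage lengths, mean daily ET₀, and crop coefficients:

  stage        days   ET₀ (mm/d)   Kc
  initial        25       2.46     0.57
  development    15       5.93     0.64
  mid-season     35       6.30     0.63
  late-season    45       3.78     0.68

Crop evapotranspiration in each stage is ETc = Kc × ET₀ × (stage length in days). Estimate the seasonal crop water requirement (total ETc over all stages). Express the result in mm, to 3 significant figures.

initial: 0.57 × 2.46 × 25 = 35.06 mm
development: 0.64 × 5.93 × 15 = 56.93 mm
mid-season: 0.63 × 6.30 × 35 = 138.92 mm
late-season: 0.68 × 3.78 × 45 = 115.67 mm
Seasonal total = 346.58 mm

347 mm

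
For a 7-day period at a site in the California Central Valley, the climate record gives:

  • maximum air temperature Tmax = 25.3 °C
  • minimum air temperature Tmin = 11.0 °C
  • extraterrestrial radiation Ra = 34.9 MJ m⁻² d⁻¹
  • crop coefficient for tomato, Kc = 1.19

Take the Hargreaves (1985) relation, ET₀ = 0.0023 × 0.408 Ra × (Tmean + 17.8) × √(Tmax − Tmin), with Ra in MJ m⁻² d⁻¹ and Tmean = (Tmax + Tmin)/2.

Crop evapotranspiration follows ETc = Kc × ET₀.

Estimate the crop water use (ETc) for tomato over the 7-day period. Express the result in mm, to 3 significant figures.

Tmean = (25.3 + 11.0)/2 = 18.15 °C
0.408 Ra = 0.408 × 34.9 = 14.2392 mm/d equivalent
ET₀ = 0.0023 × 14.2392 × (18.15 + 17.8) × √14.3 = 0.0023 × 14.2392 × 35.95 × 3.7815 = 4.4522 mm/d
ETc = Kc × ET₀ = 1.19 × 4.4522 = 5.2981 mm/d
Over 7 days: 5.2981 × 7 = 37.087 mm

37.1 mm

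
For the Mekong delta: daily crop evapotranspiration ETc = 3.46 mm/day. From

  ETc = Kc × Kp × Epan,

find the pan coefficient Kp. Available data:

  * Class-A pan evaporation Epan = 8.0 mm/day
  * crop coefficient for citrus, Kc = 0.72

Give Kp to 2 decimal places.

ETc = Kc × Kp × Epan  ⇒  Kp = ETc / (Kc × Epan)
Kp = 3.46 / (0.72 × 8.0) = 3.46 / 5.760 = 0.6007

0.60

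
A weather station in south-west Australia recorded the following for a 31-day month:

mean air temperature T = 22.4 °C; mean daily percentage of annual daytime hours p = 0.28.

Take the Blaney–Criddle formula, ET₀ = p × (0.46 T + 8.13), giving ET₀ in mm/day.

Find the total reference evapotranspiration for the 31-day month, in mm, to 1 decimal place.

160.0 mm

ET₀ = 0.28 × (0.46 × 22.4 + 8.13) = 0.28 × 18.434 = 5.1615 mm/d
Monthly total = 5.1615 × 31 = 160.007 mm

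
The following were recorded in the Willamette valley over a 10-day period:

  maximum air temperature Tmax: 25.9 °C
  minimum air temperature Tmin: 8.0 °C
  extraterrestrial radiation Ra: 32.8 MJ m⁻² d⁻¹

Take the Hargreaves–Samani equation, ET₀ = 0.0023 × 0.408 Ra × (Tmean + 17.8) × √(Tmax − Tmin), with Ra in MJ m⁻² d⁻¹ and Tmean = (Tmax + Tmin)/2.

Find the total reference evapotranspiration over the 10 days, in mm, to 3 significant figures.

45.3 mm

Tmean = (25.9 + 8.0)/2 = 16.95 °C
0.408 Ra = 0.408 × 32.8 = 13.3824 mm/d equivalent
ET₀ = 0.0023 × 13.3824 × (16.95 + 17.8) × √17.9 = 0.0023 × 13.3824 × 34.75 × 4.2308 = 4.5252 mm/d
Over 10 days: 4.5252 × 10 = 45.252 mm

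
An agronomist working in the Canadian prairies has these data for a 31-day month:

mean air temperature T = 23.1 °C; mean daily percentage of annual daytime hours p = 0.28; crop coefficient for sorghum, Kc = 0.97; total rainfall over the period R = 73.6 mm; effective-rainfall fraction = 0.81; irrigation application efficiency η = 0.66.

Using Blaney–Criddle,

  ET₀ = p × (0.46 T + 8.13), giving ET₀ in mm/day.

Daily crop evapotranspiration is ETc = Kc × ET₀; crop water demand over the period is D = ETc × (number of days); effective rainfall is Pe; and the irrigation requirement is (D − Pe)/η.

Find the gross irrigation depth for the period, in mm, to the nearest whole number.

ET₀ = 0.28 × (0.46 × 23.1 + 8.13) = 0.28 × 18.756 = 5.2517 mm/d
ETc = Kc × ET₀ = 0.97 × 5.2517 = 5.0941 mm/d
Crop demand D = ETc × 31 d = 5.0941 × 31 = 157.917 mm
Pe = 0.81 × 73.6 = 59.616 mm
D − Pe = 157.917 − 59.616 = 98.301 mm
Gross irrigation = 98.301 / 0.66 = 148.941 mm

149 mm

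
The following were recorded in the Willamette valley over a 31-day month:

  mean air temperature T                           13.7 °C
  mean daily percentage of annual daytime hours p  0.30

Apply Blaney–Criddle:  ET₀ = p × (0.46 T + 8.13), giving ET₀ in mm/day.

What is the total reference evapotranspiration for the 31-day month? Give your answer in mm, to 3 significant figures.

134 mm

ET₀ = 0.30 × (0.46 × 13.7 + 8.13) = 0.30 × 14.432 = 4.3296 mm/d
Monthly total = 4.3296 × 31 = 134.218 mm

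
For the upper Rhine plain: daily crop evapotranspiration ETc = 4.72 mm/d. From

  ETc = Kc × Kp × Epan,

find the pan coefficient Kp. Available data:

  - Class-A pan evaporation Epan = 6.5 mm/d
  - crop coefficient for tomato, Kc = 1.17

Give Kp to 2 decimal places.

ETc = Kc × Kp × Epan  ⇒  Kp = ETc / (Kc × Epan)
Kp = 4.72 / (1.17 × 6.5) = 4.72 / 7.605 = 0.6206

0.62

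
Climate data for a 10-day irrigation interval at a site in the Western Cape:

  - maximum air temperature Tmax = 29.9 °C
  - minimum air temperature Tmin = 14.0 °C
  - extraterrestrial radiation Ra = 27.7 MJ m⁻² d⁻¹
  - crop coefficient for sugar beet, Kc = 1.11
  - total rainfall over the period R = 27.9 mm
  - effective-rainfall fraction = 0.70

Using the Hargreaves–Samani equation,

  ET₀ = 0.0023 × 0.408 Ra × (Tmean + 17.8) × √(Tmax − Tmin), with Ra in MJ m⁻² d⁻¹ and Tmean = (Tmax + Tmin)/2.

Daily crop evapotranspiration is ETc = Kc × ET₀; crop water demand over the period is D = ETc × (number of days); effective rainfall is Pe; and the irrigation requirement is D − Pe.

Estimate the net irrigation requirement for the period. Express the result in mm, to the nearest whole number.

26 mm

Tmean = (29.9 + 14.0)/2 = 21.95 °C
0.408 Ra = 0.408 × 27.7 = 11.3016 mm/d equivalent
ET₀ = 0.0023 × 11.3016 × (21.95 + 17.8) × √15.9 = 0.0023 × 11.3016 × 39.75 × 3.9875 = 4.1201 mm/d
ETc = Kc × ET₀ = 1.11 × 4.1201 = 4.5733 mm/d
Crop demand D = ETc × 10 d = 4.5733 × 10 = 45.733 mm
Pe = 0.70 × 27.9 = 19.530 mm
D − Pe = 45.733 − 19.530 = 26.203 mm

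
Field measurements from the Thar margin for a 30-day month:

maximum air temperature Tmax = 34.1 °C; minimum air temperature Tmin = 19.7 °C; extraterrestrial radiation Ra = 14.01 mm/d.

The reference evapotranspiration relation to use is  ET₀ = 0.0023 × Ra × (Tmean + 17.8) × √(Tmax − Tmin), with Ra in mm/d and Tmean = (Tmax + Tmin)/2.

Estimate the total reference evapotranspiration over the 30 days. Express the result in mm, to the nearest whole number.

164 mm

Tmean = (34.1 + 19.7)/2 = 26.90 °C
ET₀ = 0.0023 × 14.01 × (26.90 + 17.8) × √14.4 = 0.0023 × 14.01 × 44.70 × 3.7947 = 5.4658 mm/d
Over 30 days: 5.4658 × 30 = 163.974 mm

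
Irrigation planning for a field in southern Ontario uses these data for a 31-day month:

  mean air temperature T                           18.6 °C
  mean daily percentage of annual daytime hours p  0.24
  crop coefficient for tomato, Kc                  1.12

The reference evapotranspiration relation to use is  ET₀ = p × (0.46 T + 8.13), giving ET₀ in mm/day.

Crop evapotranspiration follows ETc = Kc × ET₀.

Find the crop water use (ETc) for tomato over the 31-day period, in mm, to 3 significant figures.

139 mm

ET₀ = 0.24 × (0.46 × 18.6 + 8.13) = 0.24 × 16.686 = 4.0046 mm/d
ETc = Kc × ET₀ = 1.12 × 4.0046 = 4.4852 mm/d
Over 31 days: 4.4852 × 31 = 139.041 mm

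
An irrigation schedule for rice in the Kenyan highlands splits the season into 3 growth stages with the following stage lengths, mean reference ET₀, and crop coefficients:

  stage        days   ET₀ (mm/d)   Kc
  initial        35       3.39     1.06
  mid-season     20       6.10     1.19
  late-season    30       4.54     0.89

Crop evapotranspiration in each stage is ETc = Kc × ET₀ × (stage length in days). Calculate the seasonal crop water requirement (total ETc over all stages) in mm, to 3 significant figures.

initial: 1.06 × 3.39 × 35 = 125.77 mm
mid-season: 1.19 × 6.10 × 20 = 145.18 mm
late-season: 0.89 × 4.54 × 30 = 121.22 mm
Seasonal total = 392.17 mm

392 mm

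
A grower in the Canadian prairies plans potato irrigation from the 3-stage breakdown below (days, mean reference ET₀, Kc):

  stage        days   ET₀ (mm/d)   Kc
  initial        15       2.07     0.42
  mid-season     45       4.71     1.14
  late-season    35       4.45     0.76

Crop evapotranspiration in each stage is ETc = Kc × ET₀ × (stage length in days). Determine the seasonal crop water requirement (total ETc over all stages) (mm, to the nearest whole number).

373 mm

initial: 0.42 × 2.07 × 15 = 13.04 mm
mid-season: 1.14 × 4.71 × 45 = 241.62 mm
late-season: 0.76 × 4.45 × 35 = 118.37 mm
Seasonal total = 373.03 mm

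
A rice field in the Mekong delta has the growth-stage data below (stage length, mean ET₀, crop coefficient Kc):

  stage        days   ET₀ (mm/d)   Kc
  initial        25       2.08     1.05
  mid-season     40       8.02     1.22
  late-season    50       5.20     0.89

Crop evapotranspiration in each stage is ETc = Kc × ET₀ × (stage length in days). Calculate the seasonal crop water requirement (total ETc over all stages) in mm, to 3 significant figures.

677 mm

initial: 1.05 × 2.08 × 25 = 54.60 mm
mid-season: 1.22 × 8.02 × 40 = 391.38 mm
late-season: 0.89 × 5.20 × 50 = 231.40 mm
Seasonal total = 677.38 mm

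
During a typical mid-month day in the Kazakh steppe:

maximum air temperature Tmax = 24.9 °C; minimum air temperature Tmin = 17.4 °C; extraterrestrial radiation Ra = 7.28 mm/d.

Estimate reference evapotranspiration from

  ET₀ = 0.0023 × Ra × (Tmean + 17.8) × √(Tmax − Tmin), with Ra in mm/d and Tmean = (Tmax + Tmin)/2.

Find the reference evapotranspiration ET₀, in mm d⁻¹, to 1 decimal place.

Tmean = (24.9 + 17.4)/2 = 21.15 °C
ET₀ = 0.0023 × 7.28 × (21.15 + 17.8) × √7.5 = 0.0023 × 7.28 × 38.95 × 2.7386 = 1.7861 mm/d

1.8 mm d⁻¹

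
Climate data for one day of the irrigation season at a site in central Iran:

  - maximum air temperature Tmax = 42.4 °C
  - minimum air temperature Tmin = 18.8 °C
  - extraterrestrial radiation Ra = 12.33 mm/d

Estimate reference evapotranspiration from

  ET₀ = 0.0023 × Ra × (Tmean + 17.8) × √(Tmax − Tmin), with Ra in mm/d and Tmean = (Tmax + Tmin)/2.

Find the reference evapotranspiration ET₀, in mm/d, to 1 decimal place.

6.7 mm/d

Tmean = (42.4 + 18.8)/2 = 30.60 °C
ET₀ = 0.0023 × 12.33 × (30.60 + 17.8) × √23.6 = 0.0023 × 12.33 × 48.40 × 4.8580 = 6.6680 mm/d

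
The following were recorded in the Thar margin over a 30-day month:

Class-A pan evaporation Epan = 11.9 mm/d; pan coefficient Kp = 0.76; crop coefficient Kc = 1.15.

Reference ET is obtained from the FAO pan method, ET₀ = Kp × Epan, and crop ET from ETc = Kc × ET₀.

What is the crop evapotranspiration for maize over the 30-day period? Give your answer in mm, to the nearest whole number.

312 mm

ET₀ = 0.76 × 11.9 = 9.0440 mm/d
ETc = Kc × ET₀ = 1.15 × 9.0440 = 10.4006 mm/d
Over 30 days: 10.4006 × 30 = 312.018 mm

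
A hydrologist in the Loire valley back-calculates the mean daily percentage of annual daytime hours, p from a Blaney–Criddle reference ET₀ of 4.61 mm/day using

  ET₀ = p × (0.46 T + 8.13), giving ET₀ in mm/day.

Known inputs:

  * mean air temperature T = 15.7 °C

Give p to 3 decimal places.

0.300

p = ET₀ / (0.46 T + 8.13) = 4.61 / (0.46 × 15.7 + 8.13) = 4.61 / 15.352 = 0.3003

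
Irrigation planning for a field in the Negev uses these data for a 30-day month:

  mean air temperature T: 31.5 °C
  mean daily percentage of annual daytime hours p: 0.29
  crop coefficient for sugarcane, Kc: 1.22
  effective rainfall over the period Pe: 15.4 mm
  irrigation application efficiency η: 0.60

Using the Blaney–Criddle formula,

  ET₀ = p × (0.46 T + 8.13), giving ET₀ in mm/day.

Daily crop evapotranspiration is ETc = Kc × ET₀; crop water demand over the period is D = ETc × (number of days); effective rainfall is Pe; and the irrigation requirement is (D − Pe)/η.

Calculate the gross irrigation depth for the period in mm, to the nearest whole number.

374 mm

ET₀ = 0.29 × (0.46 × 31.5 + 8.13) = 0.29 × 22.620 = 6.5598 mm/d
ETc = Kc × ET₀ = 1.22 × 6.5598 = 8.0030 mm/d
Crop demand D = ETc × 30 d = 8.0030 × 30 = 240.090 mm
D − Pe = 240.090 − 15.4 = 224.690 mm
Gross irrigation = 224.690 / 0.60 = 374.483 mm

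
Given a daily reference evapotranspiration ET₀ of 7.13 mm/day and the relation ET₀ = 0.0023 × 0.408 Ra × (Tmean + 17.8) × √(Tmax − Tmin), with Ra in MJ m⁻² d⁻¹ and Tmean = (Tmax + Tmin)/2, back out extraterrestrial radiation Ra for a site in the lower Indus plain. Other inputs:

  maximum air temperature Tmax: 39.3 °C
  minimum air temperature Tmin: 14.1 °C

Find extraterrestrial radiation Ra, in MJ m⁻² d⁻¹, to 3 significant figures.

34.0 MJ m⁻² d⁻¹

Tmean = (39.3+14.1)/2 = 26.70 °C; ΔT = 25.2
Ra = ET₀ / [0.0023 × 0.408 × (Tmean+17.8) × √ΔT]
   = 7.13 / (0.0023 × 0.408 × 44.50 × 5.0200) = 34.012 MJ m⁻² d⁻¹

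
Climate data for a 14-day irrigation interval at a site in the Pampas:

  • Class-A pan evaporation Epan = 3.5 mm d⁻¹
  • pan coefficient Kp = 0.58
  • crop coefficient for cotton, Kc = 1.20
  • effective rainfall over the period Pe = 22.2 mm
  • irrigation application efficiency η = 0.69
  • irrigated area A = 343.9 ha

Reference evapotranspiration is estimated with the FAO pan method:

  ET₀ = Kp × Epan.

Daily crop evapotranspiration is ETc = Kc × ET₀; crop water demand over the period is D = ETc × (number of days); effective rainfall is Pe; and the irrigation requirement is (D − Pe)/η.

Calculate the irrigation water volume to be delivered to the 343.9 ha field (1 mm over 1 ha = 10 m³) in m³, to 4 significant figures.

59330 m³

ET₀ = 0.58 × 3.5 = 2.0300 mm/d
ETc = Kc × ET₀ = 1.20 × 2.0300 = 2.4360 mm/d
Crop demand D = ETc × 14 d = 2.4360 × 14 = 34.104 mm
D − Pe = 34.104 − 22.2 = 11.904 mm
Gross irrigation = 11.904 / 0.69 = 17.252 mm
Volume = 17.252 mm × 343.9 ha × 10 = 59329.6 m³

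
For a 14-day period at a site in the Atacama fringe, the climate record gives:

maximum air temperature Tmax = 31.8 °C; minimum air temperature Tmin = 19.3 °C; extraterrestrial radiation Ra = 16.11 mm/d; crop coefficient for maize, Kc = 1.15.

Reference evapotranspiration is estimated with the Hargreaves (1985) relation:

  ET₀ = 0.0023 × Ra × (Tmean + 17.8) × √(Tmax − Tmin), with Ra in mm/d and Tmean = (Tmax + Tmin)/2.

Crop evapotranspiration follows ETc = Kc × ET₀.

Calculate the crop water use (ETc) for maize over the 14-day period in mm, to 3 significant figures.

Tmean = (31.8 + 19.3)/2 = 25.55 °C
ET₀ = 0.0023 × 16.11 × (25.55 + 17.8) × √12.5 = 0.0023 × 16.11 × 43.35 × 3.5355 = 5.6789 mm/d
ETc = Kc × ET₀ = 1.15 × 5.6789 = 6.5307 mm/d
Over 14 days: 6.5307 × 14 = 91.430 mm

91.4 mm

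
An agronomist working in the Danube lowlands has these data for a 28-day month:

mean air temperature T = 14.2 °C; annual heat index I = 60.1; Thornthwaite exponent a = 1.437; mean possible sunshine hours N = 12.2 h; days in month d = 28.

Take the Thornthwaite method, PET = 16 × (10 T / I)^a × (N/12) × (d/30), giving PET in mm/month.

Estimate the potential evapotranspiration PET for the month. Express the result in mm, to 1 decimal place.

52.2 mm

10T/I = 10 × 14.2 / 60.1 = 2.3627
(10T/I)^a = 2.3627^1.437 = 3.4402
Uncorrected PET = 16 × 3.4402 = 55.043 mm
Correction = (N/12)(d/30) = (12.2/12)(28/30) = 0.9489
PET = 55.043 × 0.9489 = 52.230 mm/month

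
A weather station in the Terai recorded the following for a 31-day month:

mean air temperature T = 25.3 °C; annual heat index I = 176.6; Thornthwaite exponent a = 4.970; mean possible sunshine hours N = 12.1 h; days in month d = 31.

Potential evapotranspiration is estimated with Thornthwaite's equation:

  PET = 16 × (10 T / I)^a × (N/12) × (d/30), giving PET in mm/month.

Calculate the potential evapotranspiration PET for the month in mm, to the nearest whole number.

10T/I = 10 × 25.3 / 176.6 = 1.4326
(10T/I)^a = 1.4326^4.970 = 5.9695
Uncorrected PET = 16 × 5.9695 = 95.512 mm
Correction = (N/12)(d/30) = (12.1/12)(31/30) = 1.0419
PET = 95.512 × 1.0419 = 99.514 mm/month

100 mm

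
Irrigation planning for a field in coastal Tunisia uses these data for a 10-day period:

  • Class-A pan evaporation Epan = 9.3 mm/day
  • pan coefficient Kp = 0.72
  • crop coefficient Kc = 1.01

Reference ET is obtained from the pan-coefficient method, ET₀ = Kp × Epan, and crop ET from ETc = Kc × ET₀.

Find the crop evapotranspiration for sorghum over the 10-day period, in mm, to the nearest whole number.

68 mm

ET₀ = 0.72 × 9.3 = 6.6960 mm/d
ETc = Kc × ET₀ = 1.01 × 6.6960 = 6.7630 mm/d
Over 10 days: 6.7630 × 10 = 67.630 mm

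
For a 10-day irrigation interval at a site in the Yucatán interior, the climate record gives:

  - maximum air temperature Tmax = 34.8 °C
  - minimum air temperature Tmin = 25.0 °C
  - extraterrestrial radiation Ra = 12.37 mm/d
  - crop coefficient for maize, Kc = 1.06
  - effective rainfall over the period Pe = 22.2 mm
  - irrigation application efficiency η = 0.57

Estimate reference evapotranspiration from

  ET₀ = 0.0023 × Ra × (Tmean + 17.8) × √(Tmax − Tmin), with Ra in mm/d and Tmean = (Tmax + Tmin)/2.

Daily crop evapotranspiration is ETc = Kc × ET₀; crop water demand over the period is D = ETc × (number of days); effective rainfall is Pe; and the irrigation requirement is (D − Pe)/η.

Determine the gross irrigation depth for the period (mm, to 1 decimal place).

40.1 mm

Tmean = (34.8 + 25.0)/2 = 29.90 °C
ET₀ = 0.0023 × 12.37 × (29.90 + 17.8) × √9.8 = 0.0023 × 12.37 × 47.70 × 3.1305 = 4.2484 mm/d
ETc = Kc × ET₀ = 1.06 × 4.2484 = 4.5033 mm/d
Crop demand D = ETc × 10 d = 4.5033 × 10 = 45.033 mm
D − Pe = 45.033 − 22.2 = 22.833 mm
Gross irrigation = 22.833 / 0.57 = 40.058 mm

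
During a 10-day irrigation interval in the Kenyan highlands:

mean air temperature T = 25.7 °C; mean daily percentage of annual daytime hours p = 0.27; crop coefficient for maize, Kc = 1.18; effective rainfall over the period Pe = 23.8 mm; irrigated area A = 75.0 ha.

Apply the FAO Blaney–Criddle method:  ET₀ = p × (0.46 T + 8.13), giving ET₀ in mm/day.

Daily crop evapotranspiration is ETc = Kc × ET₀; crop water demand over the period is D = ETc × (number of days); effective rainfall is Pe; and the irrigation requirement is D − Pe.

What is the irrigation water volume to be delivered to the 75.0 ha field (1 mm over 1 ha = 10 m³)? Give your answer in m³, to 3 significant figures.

ET₀ = 0.27 × (0.46 × 25.7 + 8.13) = 0.27 × 19.952 = 5.3870 mm/d
ETc = Kc × ET₀ = 1.18 × 5.3870 = 6.3567 mm/d
Crop demand D = ETc × 10 d = 6.3567 × 10 = 63.567 mm
D − Pe = 63.567 − 23.8 = 39.767 mm
Volume = 39.767 mm × 75.0 ha × 10 = 29825.3 m³

29800 m³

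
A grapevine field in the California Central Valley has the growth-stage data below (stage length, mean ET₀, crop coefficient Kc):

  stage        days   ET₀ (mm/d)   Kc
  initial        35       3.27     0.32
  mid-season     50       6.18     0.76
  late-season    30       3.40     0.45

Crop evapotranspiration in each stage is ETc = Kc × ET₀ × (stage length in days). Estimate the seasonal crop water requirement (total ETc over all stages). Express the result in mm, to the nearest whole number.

317 mm

initial: 0.32 × 3.27 × 35 = 36.62 mm
mid-season: 0.76 × 6.18 × 50 = 234.84 mm
late-season: 0.45 × 3.40 × 30 = 45.90 mm
Seasonal total = 317.36 mm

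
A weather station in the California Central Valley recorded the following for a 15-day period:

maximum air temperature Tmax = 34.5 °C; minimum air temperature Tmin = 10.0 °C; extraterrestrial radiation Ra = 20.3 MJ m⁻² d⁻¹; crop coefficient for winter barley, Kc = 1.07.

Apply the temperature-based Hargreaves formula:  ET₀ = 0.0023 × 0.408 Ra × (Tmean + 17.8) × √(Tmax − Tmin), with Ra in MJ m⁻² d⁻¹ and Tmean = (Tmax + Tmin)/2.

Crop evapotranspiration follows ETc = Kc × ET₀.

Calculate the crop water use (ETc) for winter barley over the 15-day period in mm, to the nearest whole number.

Tmean = (34.5 + 10.0)/2 = 22.25 °C
0.408 Ra = 0.408 × 20.3 = 8.2824 mm/d equivalent
ET₀ = 0.0023 × 8.2824 × (22.25 + 17.8) × √24.5 = 0.0023 × 8.2824 × 40.05 × 4.9497 = 3.7763 mm/d
ETc = Kc × ET₀ = 1.07 × 3.7763 = 4.0406 mm/d
Over 15 days: 4.0406 × 15 = 60.609 mm

61 mm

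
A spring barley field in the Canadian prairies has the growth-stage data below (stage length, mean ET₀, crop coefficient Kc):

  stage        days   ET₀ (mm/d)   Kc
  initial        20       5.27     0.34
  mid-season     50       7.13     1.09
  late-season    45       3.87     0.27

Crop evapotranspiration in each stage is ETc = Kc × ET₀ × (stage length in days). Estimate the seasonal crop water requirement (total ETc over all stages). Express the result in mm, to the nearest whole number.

initial: 0.34 × 5.27 × 20 = 35.84 mm
mid-season: 1.09 × 7.13 × 50 = 388.59 mm
late-season: 0.27 × 3.87 × 45 = 47.02 mm
Seasonal total = 471.45 mm

471 mm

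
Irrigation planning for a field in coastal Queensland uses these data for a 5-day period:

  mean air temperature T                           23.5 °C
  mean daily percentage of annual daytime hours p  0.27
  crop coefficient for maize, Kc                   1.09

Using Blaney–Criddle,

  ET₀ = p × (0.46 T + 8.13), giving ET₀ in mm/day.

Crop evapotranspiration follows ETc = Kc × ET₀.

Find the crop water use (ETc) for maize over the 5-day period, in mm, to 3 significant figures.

27.9 mm

ET₀ = 0.27 × (0.46 × 23.5 + 8.13) = 0.27 × 18.940 = 5.1138 mm/d
ETc = Kc × ET₀ = 1.09 × 5.1138 = 5.5740 mm/d
Over 5 days: 5.5740 × 5 = 27.870 mm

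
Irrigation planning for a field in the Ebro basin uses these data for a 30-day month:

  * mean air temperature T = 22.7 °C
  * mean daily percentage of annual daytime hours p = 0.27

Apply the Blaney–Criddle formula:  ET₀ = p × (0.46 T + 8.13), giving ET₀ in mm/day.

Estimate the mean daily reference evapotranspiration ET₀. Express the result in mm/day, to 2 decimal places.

5.01 mm/day

ET₀ = 0.27 × (0.46 × 22.7 + 8.13) = 0.27 × 18.572 = 5.0144 mm/d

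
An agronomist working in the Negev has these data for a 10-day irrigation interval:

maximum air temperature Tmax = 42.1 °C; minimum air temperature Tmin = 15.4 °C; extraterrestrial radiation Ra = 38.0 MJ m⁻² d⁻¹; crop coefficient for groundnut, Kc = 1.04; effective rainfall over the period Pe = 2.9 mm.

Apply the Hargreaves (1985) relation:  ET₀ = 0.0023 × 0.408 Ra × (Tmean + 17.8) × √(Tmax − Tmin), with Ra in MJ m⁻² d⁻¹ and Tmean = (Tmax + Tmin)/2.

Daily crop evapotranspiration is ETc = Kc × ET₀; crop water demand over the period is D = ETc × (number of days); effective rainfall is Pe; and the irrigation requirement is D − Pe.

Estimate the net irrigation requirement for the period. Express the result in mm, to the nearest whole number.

Tmean = (42.1 + 15.4)/2 = 28.75 °C
0.408 Ra = 0.408 × 38.0 = 15.5040 mm/d equivalent
ET₀ = 0.0023 × 15.5040 × (28.75 + 17.8) × √26.7 = 0.0023 × 15.5040 × 46.55 × 5.1672 = 8.5772 mm/d
ETc = Kc × ET₀ = 1.04 × 8.5772 = 8.9203 mm/d
Crop demand D = ETc × 10 d = 8.9203 × 10 = 89.203 mm
D − Pe = 89.203 − 2.9 = 86.303 mm

86 mm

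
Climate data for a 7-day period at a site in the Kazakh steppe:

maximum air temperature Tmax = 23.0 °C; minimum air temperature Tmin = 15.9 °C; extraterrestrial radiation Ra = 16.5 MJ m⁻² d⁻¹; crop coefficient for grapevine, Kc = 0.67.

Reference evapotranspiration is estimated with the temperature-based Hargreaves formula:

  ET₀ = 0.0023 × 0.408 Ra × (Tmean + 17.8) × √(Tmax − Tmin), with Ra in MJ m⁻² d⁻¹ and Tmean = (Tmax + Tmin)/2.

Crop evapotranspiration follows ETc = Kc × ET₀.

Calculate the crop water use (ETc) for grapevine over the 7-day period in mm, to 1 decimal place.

7.2 mm

Tmean = (23.0 + 15.9)/2 = 19.45 °C
0.408 Ra = 0.408 × 16.5 = 6.7320 mm/d equivalent
ET₀ = 0.0023 × 6.7320 × (19.45 + 17.8) × √7.1 = 0.0023 × 6.7320 × 37.25 × 2.6646 = 1.5368 mm/d
ETc = Kc × ET₀ = 0.67 × 1.5368 = 1.0297 mm/d
Over 7 days: 1.0297 × 7 = 7.208 mm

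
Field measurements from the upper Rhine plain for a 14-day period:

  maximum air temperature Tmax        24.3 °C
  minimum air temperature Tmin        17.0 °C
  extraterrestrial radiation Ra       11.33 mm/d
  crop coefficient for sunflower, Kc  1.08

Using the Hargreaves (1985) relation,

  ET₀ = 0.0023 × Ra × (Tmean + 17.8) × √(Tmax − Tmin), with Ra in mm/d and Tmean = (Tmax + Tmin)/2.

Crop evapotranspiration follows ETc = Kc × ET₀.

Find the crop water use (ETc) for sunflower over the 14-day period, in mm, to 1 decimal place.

40.9 mm

Tmean = (24.3 + 17.0)/2 = 20.65 °C
ET₀ = 0.0023 × 11.33 × (20.65 + 17.8) × √7.3 = 0.0023 × 11.33 × 38.45 × 2.7019 = 2.7072 mm/d
ETc = Kc × ET₀ = 1.08 × 2.7072 = 2.9238 mm/d
Over 14 days: 2.9238 × 14 = 40.933 mm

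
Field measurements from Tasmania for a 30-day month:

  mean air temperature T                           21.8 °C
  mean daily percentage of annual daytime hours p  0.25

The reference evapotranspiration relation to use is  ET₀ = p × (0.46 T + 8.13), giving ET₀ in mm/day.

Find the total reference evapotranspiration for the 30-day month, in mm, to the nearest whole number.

ET₀ = 0.25 × (0.46 × 21.8 + 8.13) = 0.25 × 18.158 = 4.5395 mm/d
Monthly total = 4.5395 × 30 = 136.185 mm

136 mm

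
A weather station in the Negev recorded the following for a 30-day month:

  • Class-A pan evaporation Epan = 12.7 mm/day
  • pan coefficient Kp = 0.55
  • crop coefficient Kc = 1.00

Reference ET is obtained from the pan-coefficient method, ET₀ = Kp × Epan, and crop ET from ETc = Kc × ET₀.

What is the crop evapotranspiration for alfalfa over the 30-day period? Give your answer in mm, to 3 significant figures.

210 mm

ET₀ = 0.55 × 12.7 = 6.9850 mm/d
ETc = Kc × ET₀ = 1.00 × 6.9850 = 6.9850 mm/d
Over 30 days: 6.9850 × 30 = 209.550 mm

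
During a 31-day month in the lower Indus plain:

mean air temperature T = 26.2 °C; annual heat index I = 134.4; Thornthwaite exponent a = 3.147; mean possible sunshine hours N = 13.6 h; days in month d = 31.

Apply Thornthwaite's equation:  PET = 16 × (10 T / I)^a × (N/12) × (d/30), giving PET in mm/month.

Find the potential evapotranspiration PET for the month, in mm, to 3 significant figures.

153 mm

10T/I = 10 × 26.2 / 134.4 = 1.9494
(10T/I)^a = 1.9494^3.147 = 8.1718
Uncorrected PET = 16 × 8.1718 = 130.749 mm
Correction = (N/12)(d/30) = (13.6/12)(31/30) = 1.1711
PET = 130.749 × 1.1711 = 153.120 mm/month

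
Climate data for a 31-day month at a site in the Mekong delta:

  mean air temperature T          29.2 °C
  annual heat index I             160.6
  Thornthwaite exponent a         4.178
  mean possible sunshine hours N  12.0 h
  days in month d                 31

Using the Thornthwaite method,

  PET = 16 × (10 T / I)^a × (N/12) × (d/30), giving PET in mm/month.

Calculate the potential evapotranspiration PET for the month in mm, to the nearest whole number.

201 mm

10T/I = 10 × 29.2 / 160.6 = 1.8182
(10T/I)^a = 1.8182^4.178 = 12.1558
Uncorrected PET = 16 × 12.1558 = 194.493 mm
Correction = (N/12)(d/30) = (12.0/12)(31/30) = 1.0333
PET = 194.493 × 1.0333 = 200.970 mm/month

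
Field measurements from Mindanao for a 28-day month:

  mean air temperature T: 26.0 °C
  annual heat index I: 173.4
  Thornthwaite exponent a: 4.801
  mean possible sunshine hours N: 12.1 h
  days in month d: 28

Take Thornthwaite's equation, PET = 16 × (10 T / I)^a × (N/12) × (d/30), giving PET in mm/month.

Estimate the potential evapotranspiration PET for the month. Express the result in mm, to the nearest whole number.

105 mm

10T/I = 10 × 26.0 / 173.4 = 1.4994
(10T/I)^a = 1.4994^4.801 = 6.9917
Uncorrected PET = 16 × 6.9917 = 111.867 mm
Correction = (N/12)(d/30) = (12.1/12)(28/30) = 0.9411
PET = 111.867 × 0.9411 = 105.278 mm/month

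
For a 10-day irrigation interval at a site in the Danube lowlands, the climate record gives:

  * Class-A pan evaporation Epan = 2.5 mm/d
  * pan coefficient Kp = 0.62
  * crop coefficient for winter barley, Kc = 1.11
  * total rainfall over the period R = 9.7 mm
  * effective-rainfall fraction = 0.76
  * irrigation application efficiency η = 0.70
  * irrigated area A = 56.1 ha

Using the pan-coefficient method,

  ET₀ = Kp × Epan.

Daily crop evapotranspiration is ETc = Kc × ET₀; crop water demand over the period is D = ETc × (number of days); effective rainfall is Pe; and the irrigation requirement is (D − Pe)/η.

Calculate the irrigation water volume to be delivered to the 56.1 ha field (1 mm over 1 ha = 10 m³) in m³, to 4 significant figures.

ET₀ = 0.62 × 2.5 = 1.5500 mm/d
ETc = Kc × ET₀ = 1.11 × 1.5500 = 1.7205 mm/d
Crop demand D = ETc × 10 d = 1.7205 × 10 = 17.205 mm
Pe = 0.76 × 9.7 = 7.372 mm
D − Pe = 17.205 − 7.372 = 9.833 mm
Gross irrigation = 9.833 / 0.70 = 14.047 mm
Volume = 14.047 mm × 56.1 ha × 10 = 7880.4 m³

7880 m³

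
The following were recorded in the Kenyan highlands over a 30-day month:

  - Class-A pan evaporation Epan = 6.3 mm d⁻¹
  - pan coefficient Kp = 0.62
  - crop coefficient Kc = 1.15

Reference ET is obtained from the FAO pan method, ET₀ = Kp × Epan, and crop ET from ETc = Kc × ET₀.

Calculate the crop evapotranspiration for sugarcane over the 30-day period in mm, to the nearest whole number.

135 mm

ET₀ = 0.62 × 6.3 = 3.9060 mm/d
ETc = Kc × ET₀ = 1.15 × 3.9060 = 4.4919 mm/d
Over 30 days: 4.4919 × 30 = 134.757 mm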